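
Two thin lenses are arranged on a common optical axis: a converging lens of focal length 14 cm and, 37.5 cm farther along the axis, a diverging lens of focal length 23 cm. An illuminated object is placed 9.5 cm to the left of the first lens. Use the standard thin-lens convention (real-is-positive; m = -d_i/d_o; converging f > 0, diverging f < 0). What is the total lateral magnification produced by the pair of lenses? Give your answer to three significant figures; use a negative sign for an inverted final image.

0.795

First lens: d_i1 = 1/(1/14 - 1/9.5) = -29.556 cm.
m_1 = -(-29.556)/9.5 = 3.1111.
The intermediate image is virtual, 29.556 cm to the left of lens 1, so d_o2 = L - d_i1 = 37.5 - (-29.556) = 67.056 cm.
Second lens: d_i2 = 1/(1/(-23) - 1/(67.056)) = -17.126 cm.
m_2 = -(-17.126)/(67.056) = 0.2554.
Total m = m_1 x m_2 = (3.1111)(0.2554) = 0.7946.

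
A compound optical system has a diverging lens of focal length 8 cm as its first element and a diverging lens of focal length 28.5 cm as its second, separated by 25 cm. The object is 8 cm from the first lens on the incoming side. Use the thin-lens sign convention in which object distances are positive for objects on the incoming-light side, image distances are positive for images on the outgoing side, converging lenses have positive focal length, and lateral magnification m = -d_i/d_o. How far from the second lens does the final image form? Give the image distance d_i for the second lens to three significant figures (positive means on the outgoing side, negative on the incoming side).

-14.4 cm

First lens: d_i1 = 1/(1/(-8) - 1/8) = -4.000 cm.
The intermediate image is virtual, 4.000 cm to the left of lens 1, so d_o2 = L - d_i1 = 25 - (-4.000) = 29.000 cm.
Second lens: d_i2 = 1/(1/(-28.5) - 1/(29.000)) = -14.374 cm.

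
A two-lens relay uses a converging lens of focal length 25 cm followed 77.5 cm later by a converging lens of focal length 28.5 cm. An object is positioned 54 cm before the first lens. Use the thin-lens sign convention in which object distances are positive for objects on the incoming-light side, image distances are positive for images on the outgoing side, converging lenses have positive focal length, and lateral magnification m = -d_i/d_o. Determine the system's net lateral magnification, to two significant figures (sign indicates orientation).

10

First lens: d_i1 = 1/(1/25 - 1/54) = 46.552 cm.
m_1 = -(46.552)/54 = -0.8621.
That image sits 30.948 cm in front of the second lens, so d_o2 = 30.948 cm.
Second lens: d_i2 = 1/(1/28.5 - 1/(30.948)) = 360.264 cm.
m_2 = -(360.264)/(30.948) = -11.6408.
Overall magnification: m = m_1 m_2 = 10.0352.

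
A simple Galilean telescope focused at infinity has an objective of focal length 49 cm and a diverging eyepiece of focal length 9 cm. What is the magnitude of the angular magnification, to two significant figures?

5.4

|M| = f_obj/|f_eye| = 49/9 = 5.444.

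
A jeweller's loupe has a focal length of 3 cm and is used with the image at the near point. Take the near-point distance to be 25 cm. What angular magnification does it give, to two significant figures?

9.3

M = 1 + D/f = 1 + 25/3 = 9.333.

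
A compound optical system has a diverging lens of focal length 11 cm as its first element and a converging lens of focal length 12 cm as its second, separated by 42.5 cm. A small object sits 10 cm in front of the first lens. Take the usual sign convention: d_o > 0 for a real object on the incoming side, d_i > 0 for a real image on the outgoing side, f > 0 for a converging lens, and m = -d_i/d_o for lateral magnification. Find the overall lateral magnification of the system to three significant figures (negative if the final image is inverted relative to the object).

Lens 1: 1/d_i1 = 1/f_1 - 1/d_o1 = 1/(-11) - 1/10 = -0.19091 cm^-1, so d_i1 = -5.238 cm.
m_1 = -(-5.238)/10 = 0.5238.
The intermediate image is virtual, 5.238 cm to the left of lens 1, so d_o2 = L - d_i1 = 42.5 - (-5.238) = 47.738 cm.
Lens 2: 1/d_i2 = 1/f_2 - 1/d_o2 = 1/12 - 1/(47.738) = 0.06239 cm^-1, so d_i2 = 16.029 cm.
m_2 = -(16.029)/(47.738) = -0.3358.
Total m = m_1 x m_2 = (0.5238)(-0.3358) = -0.1759.

-0.176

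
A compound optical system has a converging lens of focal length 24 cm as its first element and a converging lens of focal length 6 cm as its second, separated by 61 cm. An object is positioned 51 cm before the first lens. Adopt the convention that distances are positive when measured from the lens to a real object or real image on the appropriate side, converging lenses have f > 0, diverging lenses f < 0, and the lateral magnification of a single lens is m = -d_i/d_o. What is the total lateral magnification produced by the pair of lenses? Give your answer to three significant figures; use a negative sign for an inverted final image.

0.552

Applying the thin-lens equation to the first lens, 1/24 = 1/51 + 1/d_i1, which gives d_i1 = 45.333 cm.
Its lateral magnification is m_1 = -d_i1/d_o1 = -(45.333)/51 = -0.8889.
The intermediate image is 45.333 cm to the right of lens 1, so d_o2 = L - d_i1 = 61 - 45.333 = 15.667 cm.
Applying the thin-lens equation again with f_2 = 6 cm and d_o2 = 15.667 cm gives d_i2 = 9.724 cm.
m_2 = -(9.724)/(15.667) = -0.6207.
Overall magnification: m = m_1 m_2 = 0.5517.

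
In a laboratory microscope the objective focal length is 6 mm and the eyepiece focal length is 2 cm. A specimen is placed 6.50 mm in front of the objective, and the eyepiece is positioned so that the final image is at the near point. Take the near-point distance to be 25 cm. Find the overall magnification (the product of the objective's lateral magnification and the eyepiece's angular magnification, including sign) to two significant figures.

-160

Convert to cm: f_obj = 6 mm = 0.6 cm; d_o = 6.50 mm = 0.65 cm.
Objective: 1/d_i = 1/f_obj - 1/d_o = 1/0.6 - 1/0.65 = 0.12821 cm^-1, so d_i = 7.800 cm.
m_obj = -d_i/d_o = -7.800/0.65 = -12.000.
Eyepiece angular magnification (image at near point): M_eye = 1 + D/f_e = 1 + 25/2 = 13.500.
Overall M = m_obj x M_eye = (-12.000)(13.500) = -162.00.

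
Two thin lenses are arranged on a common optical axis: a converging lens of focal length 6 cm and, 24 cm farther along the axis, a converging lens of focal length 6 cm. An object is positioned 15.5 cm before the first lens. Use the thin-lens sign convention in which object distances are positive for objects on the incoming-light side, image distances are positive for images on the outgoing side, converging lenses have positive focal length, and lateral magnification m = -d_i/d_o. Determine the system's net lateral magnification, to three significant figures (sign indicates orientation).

Lens 1: 1/d_i1 = 1/f_1 - 1/d_o1 = 1/6 - 1/15.5 = 0.10215 cm^-1, so d_i1 = 9.789 cm.
m_1 = -(9.789)/15.5 = -0.6316.
The intermediate image is 9.789 cm to the right of lens 1, so d_o2 = L - d_i1 = 24 - 9.789 = 14.211 cm.
Lens 2: 1/d_i2 = 1/f_2 - 1/d_o2 = 1/6 - 1/(14.211) = 0.09630 cm^-1, so d_i2 = 10.385 cm.
m_2 = -(10.385)/(14.211) = -0.7308.
Total m = m_1 x m_2 = (-0.6316)(-0.7308) = 0.4615.

0.462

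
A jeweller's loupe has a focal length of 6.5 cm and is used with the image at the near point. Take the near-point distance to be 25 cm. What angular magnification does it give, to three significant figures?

M = 1 + D/f = 1 + 25/6.5 = 4.846.

4.85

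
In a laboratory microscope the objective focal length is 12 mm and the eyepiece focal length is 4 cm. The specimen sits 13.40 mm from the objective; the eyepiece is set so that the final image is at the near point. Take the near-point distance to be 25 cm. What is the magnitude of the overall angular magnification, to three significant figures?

62.1

Convert to cm: f_obj = 12 mm = 1.2 cm; d_o = 13.40 mm = 1.34 cm.
Objective: 1/d_i = 1/f_obj - 1/d_o = 1/1.2 - 1/1.34 = 0.08706 cm^-1, so d_i = 11.486 cm.
m_obj = -d_i/d_o = -11.486/1.34 = -8.571.
Eyepiece angular magnification (image at near point): M_eye = 1 + D/f_e = 1 + 25/4 = 7.250.
Overall M = m_obj x M_eye = (-8.571)(7.250) = -62.14.
|M| = 62.14.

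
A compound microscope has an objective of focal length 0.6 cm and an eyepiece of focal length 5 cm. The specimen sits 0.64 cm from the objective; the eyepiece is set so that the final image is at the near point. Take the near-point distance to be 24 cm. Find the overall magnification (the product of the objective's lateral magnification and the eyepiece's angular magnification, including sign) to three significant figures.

Objective: 1/d_i = 1/f_obj - 1/d_o = 1/0.6 - 1/0.64 = 0.10417 cm^-1, so d_i = 9.600 cm.
m_obj = -d_i/d_o = -9.600/0.64 = -15.000.
Eyepiece angular magnification (image at near point): M_eye = 1 + D/f_e = 1 + 24/5 = 5.800.
Overall M = m_obj x M_eye = (-15.000)(5.800) = -87.00.

-87.0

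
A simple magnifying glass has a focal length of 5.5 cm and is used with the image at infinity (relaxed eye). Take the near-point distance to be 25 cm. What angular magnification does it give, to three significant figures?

4.55

M = D/f = 25/5.5 = 4.545.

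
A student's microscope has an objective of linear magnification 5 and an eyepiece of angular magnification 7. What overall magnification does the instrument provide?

35

The overall magnification of a compound microscope is the product of the objective and eyepiece magnifications:
M = M_obj x M_eye = 5 x 7 = 35.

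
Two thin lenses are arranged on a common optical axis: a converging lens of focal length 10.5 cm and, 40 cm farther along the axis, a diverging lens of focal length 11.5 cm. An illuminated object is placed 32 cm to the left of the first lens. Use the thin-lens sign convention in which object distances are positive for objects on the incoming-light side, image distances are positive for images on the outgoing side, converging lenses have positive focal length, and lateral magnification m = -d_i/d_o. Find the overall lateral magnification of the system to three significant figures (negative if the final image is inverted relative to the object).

First lens: d_i1 = 1/(1/10.5 - 1/32) = 15.628 cm.
m_1 = -(15.628)/32 = -0.4884.
That image sits 24.372 cm in front of the second lens, so d_o2 = 24.372 cm.
Second lens: d_i2 = 1/(1/(-11.5) - 1/(24.372)) = -7.813 cm.
m_2 = -(-7.813)/(24.372) = 0.3206.
Total m = m_1 x m_2 = (-0.4884)(0.3206) = -0.1566.

-0.157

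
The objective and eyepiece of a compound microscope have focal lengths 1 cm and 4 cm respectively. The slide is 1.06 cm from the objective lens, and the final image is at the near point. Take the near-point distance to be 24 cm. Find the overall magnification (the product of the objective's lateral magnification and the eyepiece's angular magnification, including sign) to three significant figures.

-117

Objective: 1/d_i = 1/f_obj - 1/d_o = 1/1 - 1/1.06 = 0.05660 cm^-1, so d_i = 17.667 cm.
m_obj = -d_i/d_o = -17.667/1.06 = -16.667.
Eyepiece angular magnification (image at near point): M_eye = 1 + D/f_e = 1 + 24/4 = 7.000.
Overall M = m_obj x M_eye = (-16.667)(7.000) = -116.67.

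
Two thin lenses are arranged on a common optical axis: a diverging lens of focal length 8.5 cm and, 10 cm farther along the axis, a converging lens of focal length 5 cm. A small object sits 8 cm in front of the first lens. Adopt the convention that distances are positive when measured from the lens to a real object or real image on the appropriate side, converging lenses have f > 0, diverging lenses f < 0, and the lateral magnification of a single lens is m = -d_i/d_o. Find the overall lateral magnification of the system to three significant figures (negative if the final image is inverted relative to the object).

First lens: d_i1 = 1/(1/(-8.5) - 1/8) = -4.121 cm.
m_1 = -(-4.121)/8 = 0.5152.
The intermediate image is virtual, 4.121 cm to the left of lens 1, so d_o2 = L - d_i1 = 10 - (-4.121) = 14.121 cm.
Second lens: d_i2 = 1/(1/5 - 1/(14.121)) = 7.741 cm.
m_2 = -(7.741)/(14.121) = -0.5482.
The system's lateral magnification is m_1 m_2 = (0.5152)(-0.5482) = -0.2824.

-0.282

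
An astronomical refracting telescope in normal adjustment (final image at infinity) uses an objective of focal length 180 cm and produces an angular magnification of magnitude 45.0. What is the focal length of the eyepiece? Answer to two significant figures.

4.0 cm

|M| = f_obj/f_eye, so f_eye = f_obj/|M| = 180/45.0 = 4.000 cm.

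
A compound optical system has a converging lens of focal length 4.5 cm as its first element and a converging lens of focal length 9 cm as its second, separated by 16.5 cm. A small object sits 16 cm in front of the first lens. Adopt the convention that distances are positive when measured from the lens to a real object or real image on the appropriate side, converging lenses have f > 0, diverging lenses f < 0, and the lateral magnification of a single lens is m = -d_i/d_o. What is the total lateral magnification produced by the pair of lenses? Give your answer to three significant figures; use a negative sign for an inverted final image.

2.84

Lens 1: 1/d_i1 = 1/f_1 - 1/d_o1 = 1/4.5 - 1/16 = 0.15972 cm^-1, so d_i1 = 6.261 cm.
m_1 = -(6.261)/16 = -0.3913.
The intermediate image is 6.261 cm to the right of lens 1, so d_o2 = L - d_i1 = 16.5 - 6.261 = 10.239 cm.
Lens 2: 1/d_i2 = 1/f_2 - 1/d_o2 = 1/9 - 1/(10.239) = 0.01345 cm^-1, so d_i2 = 74.368 cm.
m_2 = -(74.368)/(10.239) = -7.2632.
Total m = m_1 x m_2 = (-0.3913)(-7.2632) = 2.8421.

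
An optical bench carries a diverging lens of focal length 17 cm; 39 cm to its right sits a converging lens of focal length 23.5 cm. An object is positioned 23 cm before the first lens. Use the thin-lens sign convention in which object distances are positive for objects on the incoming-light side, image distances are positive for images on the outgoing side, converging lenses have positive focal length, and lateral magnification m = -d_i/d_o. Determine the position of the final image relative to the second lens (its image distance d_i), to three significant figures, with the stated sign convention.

Applying the thin-lens equation to the first lens, 1/(-17) = 1/23 + 1/d_i1, which gives d_i1 = -9.775 cm.
The intermediate image is virtual, 9.775 cm to the left of lens 1, so d_o2 = L - d_i1 = 39 - (-9.775) = 48.775 cm.
Applying the thin-lens equation again with f_2 = 23.5 cm and d_o2 = 48.775 cm gives d_i2 = 45.350 cm.

45.3 cm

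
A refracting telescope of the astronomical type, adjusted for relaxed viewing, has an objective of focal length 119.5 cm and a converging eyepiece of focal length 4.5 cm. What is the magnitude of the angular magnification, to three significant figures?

26.6

|M| = f_obj/|f_eye| = 119.5/4.5 = 26.556.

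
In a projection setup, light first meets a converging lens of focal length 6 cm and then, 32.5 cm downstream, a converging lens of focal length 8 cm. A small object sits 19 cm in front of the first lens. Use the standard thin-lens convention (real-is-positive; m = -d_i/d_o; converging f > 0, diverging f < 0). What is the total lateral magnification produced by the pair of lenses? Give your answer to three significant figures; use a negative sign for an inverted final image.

0.235

First lens: d_i1 = 1/(1/6 - 1/19) = 8.769 cm.
m_1 = -(8.769)/19 = -0.4615.
That image sits 23.731 cm in front of the second lens, so d_o2 = 23.731 cm.
Second lens: d_i2 = 1/(1/8 - 1/(23.731)) = 12.068 cm.
m_2 = -(12.068)/(23.731) = -0.5086.
Total m = m_1 x m_2 = (-0.4615)(-0.5086) = 0.2347.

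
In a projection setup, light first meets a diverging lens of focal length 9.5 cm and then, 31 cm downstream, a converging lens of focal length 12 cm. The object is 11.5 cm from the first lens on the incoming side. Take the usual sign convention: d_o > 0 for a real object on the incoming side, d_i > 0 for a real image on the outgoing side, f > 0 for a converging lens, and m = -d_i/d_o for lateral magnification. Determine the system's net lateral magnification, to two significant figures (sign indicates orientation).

Lens 1: 1/d_i1 = 1/f_1 - 1/d_o1 = 1/(-9.5) - 1/11.5 = -0.19222 cm^-1, so d_i1 = -5.202 cm.
m_1 = -(-5.202)/11.5 = 0.4524.
With d_i1 < 0 the first image is virtual and lies on the object side; the object distance for lens 2 is d_o2 = 31 - (-5.202) = 36.202 cm.
Lens 2: 1/d_i2 = 1/f_2 - 1/d_o2 = 1/12 - 1/(36.202) = 0.05571 cm^-1, so d_i2 = 17.950 cm.
m_2 = -(17.950)/(36.202) = -0.4958.
Total m = m_1 x m_2 = (0.4524)(-0.4958) = -0.2243.

-0.22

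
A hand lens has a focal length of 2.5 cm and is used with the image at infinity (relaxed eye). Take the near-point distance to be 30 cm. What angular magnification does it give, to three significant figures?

M = D/f = 30/2.5 = 12.000.

12.0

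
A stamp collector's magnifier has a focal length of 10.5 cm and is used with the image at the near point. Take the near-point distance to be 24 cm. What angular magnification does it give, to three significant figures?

3.29

M = 1 + D/f = 1 + 24/10.5 = 3.286.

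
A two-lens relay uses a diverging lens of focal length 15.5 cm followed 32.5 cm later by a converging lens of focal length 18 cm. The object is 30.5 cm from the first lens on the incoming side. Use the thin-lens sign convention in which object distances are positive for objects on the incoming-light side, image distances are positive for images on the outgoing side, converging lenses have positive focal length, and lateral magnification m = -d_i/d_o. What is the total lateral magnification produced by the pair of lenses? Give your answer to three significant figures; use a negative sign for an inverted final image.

Applying the thin-lens equation to the first lens, 1/(-15.5) = 1/30.5 + 1/d_i1, which gives d_i1 = -10.277 cm.
Its lateral magnification is m_1 = -d_i1/d_o1 = -(-10.277)/30.5 = 0.3370.
The intermediate image is virtual, 10.277 cm to the left of lens 1, so d_o2 = L - d_i1 = 32.5 - (-10.277) = 42.777 cm.
Applying the thin-lens equation again with f_2 = 18 cm and d_o2 = 42.777 cm gives d_i2 = 31.077 cm.
m_2 = -(31.077)/(42.777) = -0.7265.
Total m = m_1 x m_2 = (0.3370)(-0.7265) = -0.2448.

-0.245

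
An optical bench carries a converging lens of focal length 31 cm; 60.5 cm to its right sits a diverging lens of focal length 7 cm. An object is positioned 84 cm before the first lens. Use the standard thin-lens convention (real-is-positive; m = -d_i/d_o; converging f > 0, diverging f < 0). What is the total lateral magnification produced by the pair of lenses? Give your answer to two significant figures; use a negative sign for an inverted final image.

First lens: d_i1 = 1/(1/31 - 1/84) = 49.132 cm.
m_1 = -(49.132)/84 = -0.5849.
Object distance for lens 2: d_o2 = 60.5 - 49.132 = 11.368 cm.
Second lens: d_i2 = 1/(1/(-7) - 1/(11.368)) = -4.332 cm.
m_2 = -(-4.332)/(11.368) = 0.3811.
Total m = m_1 x m_2 = (-0.5849)(0.3811) = -0.2229.

-0.22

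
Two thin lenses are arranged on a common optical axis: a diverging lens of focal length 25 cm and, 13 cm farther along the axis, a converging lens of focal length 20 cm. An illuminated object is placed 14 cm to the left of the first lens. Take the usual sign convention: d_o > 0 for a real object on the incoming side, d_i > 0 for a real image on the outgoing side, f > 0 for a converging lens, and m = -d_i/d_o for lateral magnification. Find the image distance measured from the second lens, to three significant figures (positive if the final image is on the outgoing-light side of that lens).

Lens 1: 1/d_i1 = 1/f_1 - 1/d_o1 = 1/(-25) - 1/14 = -0.11143 cm^-1, so d_i1 = -8.974 cm.
With d_i1 < 0 the first image is virtual and lies on the object side; the object distance for lens 2 is d_o2 = 13 - (-8.974) = 21.974 cm.
Lens 2: 1/d_i2 = 1/f_2 - 1/d_o2 = 1/20 - 1/(21.974) = 0.00449 cm^-1, so d_i2 = 222.597 cm.

223 cm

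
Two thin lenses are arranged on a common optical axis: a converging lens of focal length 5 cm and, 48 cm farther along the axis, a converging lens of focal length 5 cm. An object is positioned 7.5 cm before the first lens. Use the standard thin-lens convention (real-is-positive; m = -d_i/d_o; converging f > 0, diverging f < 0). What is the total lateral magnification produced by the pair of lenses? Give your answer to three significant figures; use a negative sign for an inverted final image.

Applying the thin-lens equation to the first lens, 1/5 = 1/7.5 + 1/d_i1, which gives d_i1 = 15.000 cm.
Its lateral magnification is m_1 = -d_i1/d_o1 = -(15.000)/7.5 = -2.0000.
That image sits 33.000 cm in front of the second lens, so d_o2 = 33.000 cm.
Applying the thin-lens equation again with f_2 = 5 cm and d_o2 = 33.000 cm gives d_i2 = 5.893 cm.
m_2 = -(5.893)/(33.000) = -0.1786.
Total m = m_1 x m_2 = (-2.0000)(-0.1786) = 0.3571.

0.357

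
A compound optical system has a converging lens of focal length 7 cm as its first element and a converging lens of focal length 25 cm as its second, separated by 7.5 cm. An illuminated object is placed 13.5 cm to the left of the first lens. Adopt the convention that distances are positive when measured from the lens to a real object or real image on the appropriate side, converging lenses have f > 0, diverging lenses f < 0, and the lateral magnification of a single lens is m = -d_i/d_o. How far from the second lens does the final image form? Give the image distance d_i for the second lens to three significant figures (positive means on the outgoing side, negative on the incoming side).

Applying the thin-lens equation to the first lens, 1/7 = 1/13.5 + 1/d_i1, which gives d_i1 = 14.538 cm.
This image would form 14.538 cm past lens 1, i.e. 7.038 cm beyond lens 2, so it is a virtual object for lens 2: d_o2 = 7.5 - 14.538 = -7.038 cm.
Applying the thin-lens equation again with f_2 = 25 cm and d_o2 = -7.038 cm gives d_i2 = 5.492 cm.

5.49 cm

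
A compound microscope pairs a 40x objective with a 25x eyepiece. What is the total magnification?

1000

The overall magnification of a compound microscope is the product of the objective and eyepiece magnifications:
M = M_obj x M_eye = 40 x 25 = 1000.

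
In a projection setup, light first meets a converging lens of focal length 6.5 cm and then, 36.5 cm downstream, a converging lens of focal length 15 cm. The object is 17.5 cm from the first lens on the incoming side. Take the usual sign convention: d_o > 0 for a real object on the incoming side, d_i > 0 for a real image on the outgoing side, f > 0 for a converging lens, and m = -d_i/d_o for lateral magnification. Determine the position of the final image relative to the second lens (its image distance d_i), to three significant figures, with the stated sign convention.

35.2 cm

First lens: d_i1 = 1/(1/6.5 - 1/17.5) = 10.341 cm.
Object distance for lens 2: d_o2 = 36.5 - 10.341 = 26.159 cm.
Second lens: d_i2 = 1/(1/15 - 1/(26.159)) = 35.163 cm.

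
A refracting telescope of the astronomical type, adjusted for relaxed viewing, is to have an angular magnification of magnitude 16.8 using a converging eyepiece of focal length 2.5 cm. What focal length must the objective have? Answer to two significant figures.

|M| = f_obj/|f_eye|, so f_obj = |M| x |f_eye| = 16.8 x 2.5 = 42.000 cm.

42 cm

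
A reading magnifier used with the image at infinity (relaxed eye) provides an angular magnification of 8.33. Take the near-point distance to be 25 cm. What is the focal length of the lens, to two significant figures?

For the image at infinity, M = D/f.
f = D/M = 25/8.33 = 3.001 cm.

3.0 cm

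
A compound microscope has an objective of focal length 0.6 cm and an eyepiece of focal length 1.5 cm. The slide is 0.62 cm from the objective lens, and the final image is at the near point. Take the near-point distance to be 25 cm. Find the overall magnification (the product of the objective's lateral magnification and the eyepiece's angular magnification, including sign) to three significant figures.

-530

Objective: 1/d_i = 1/f_obj - 1/d_o = 1/0.6 - 1/0.62 = 0.05376 cm^-1, so d_i = 18.600 cm.
m_obj = -d_i/d_o = -18.600/0.62 = -30.000.
Eyepiece angular magnification (image at near point): M_eye = 1 + D/f_e = 1 + 25/1.5 = 17.667.
Overall M = m_obj x M_eye = (-30.000)(17.667) = -530.00.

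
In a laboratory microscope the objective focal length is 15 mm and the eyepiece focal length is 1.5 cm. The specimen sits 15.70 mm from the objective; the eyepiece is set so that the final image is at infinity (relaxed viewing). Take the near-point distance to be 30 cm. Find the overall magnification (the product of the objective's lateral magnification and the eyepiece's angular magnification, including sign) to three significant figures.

-429

Convert to cm: f_obj = 15 mm = 1.5 cm; d_o = 15.70 mm = 1.57 cm.
Objective: 1/d_i = 1/f_obj - 1/d_o = 1/1.5 - 1/1.57 = 0.02972 cm^-1, so d_i = 33.643 cm.
m_obj = -d_i/d_o = -33.643/1.57 = -21.429.
Eyepiece angular magnification (image at infinity): M_eye = D/f_e = 30/1.5 = 20.000.
Overall M = m_obj x M_eye = (-21.429)(20.000) = -428.57.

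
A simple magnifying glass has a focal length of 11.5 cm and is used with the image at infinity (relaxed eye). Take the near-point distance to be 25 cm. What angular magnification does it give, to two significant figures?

2.2

M = D/f = 25/11.5 = 2.174.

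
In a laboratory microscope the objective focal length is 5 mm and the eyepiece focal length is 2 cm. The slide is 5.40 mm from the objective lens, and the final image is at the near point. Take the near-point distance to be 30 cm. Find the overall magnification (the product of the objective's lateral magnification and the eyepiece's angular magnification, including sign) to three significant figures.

-200

Convert to cm: f_obj = 5 mm = 0.5 cm; d_o = 5.40 mm = 0.54 cm.
Objective: 1/d_i = 1/f_obj - 1/d_o = 1/0.5 - 1/0.54 = 0.14815 cm^-1, so d_i = 6.750 cm.
m_obj = -d_i/d_o = -6.750/0.54 = -12.500.
Eyepiece angular magnification (image at near point): M_eye = 1 + D/f_e = 1 + 30/2 = 16.000.
Overall M = m_obj x M_eye = (-12.500)(16.000) = -200.00.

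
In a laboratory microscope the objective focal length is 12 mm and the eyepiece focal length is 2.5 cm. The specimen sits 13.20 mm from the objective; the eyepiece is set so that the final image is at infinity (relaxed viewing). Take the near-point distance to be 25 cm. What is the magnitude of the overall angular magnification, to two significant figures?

Convert to cm: f_obj = 12 mm = 1.2 cm; d_o = 13.20 mm = 1.32 cm.
Objective: 1/d_i = 1/f_obj - 1/d_o = 1/1.2 - 1/1.32 = 0.07576 cm^-1, so d_i = 13.200 cm.
m_obj = -d_i/d_o = -13.200/1.32 = -10.000.
Eyepiece angular magnification (image at infinity): M_eye = D/f_e = 25/2.5 = 10.000.
Overall M = m_obj x M_eye = (-10.000)(10.000) = -100.00.
|M| = 100.00.

100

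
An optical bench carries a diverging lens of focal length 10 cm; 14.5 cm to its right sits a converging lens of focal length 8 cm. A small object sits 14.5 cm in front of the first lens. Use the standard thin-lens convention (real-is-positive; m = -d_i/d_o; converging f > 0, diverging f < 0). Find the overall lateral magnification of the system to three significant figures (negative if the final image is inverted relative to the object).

Applying the thin-lens equation to the first lens, 1/(-10) = 1/14.5 + 1/d_i1, which gives d_i1 = -5.918 cm.
Its lateral magnification is m_1 = -d_i1/d_o1 = -(-5.918)/14.5 = 0.4082.
The intermediate image is virtual, 5.918 cm to the left of lens 1, so d_o2 = L - d_i1 = 14.5 - (-5.918) = 20.418 cm.
Applying the thin-lens equation again with f_2 = 8 cm and d_o2 = 20.418 cm gives d_i2 = 13.154 cm.
m_2 = -(13.154)/(20.418) = -0.6442.
Overall magnification: m = m_1 m_2 = -0.2629.

-0.263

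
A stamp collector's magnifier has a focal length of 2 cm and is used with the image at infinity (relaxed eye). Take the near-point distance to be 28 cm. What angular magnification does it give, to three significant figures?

14.0

M = D/f = 28/2 = 14.000.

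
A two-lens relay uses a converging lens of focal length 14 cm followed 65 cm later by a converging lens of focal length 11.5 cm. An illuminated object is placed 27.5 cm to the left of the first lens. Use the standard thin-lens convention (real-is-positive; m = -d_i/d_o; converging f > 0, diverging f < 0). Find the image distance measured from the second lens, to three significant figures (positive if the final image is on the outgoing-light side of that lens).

16.8 cm

Lens 1: 1/d_i1 = 1/f_1 - 1/d_o1 = 1/14 - 1/27.5 = 0.03506 cm^-1, so d_i1 = 28.519 cm.
That image sits 36.481 cm in front of the second lens, so d_o2 = 36.481 cm.
Lens 2: 1/d_i2 = 1/f_2 - 1/d_o2 = 1/11.5 - 1/(36.481) = 0.05955 cm^-1, so d_i2 = 16.794 cm.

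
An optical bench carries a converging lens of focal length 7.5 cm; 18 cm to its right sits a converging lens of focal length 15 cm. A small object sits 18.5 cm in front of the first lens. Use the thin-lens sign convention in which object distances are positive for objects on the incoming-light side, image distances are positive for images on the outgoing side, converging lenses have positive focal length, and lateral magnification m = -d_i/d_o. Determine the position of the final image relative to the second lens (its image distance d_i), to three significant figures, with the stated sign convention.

-8.40 cm

First lens: d_i1 = 1/(1/7.5 - 1/18.5) = 12.614 cm.
Object distance for lens 2: d_o2 = 18 - 12.614 = 5.386 cm.
Second lens: d_i2 = 1/(1/15 - 1/(5.386)) = -8.404 cm.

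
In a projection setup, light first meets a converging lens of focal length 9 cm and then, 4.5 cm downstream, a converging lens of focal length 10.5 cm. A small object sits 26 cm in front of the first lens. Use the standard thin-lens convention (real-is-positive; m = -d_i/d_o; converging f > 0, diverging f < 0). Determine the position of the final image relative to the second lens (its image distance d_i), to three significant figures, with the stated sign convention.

4.92 cm

First lens: d_i1 = 1/(1/9 - 1/26) = 13.765 cm.
This image would form 13.765 cm past lens 1, i.e. 9.265 cm beyond lens 2, so it is a virtual object for lens 2: d_o2 = 4.5 - 13.765 = -9.265 cm.
Second lens: d_i2 = 1/(1/10.5 - 1/(-9.265)) = 4.922 cm.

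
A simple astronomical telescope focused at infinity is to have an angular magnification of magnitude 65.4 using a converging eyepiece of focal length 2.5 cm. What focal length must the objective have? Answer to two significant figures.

160 cm

|M| = f_obj/|f_eye|, so f_obj = |M| x |f_eye| = 65.4 x 2.5 = 163.500 cm.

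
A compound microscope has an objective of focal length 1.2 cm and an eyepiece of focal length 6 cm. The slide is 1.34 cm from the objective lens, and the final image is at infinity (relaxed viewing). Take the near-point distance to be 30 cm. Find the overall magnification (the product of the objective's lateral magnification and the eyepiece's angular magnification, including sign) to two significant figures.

Objective: 1/d_i = 1/f_obj - 1/d_o = 1/1.2 - 1/1.34 = 0.08706 cm^-1, so d_i = 11.486 cm.
m_obj = -d_i/d_o = -11.486/1.34 = -8.571.
Eyepiece angular magnification (image at infinity): M_eye = D/f_e = 30/6 = 5.000.
Overall M = m_obj x M_eye = (-8.571)(5.000) = -42.86.

-43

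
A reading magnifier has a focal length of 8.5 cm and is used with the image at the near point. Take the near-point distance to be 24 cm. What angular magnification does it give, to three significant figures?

M = 1 + D/f = 1 + 24/8.5 = 3.824.

3.82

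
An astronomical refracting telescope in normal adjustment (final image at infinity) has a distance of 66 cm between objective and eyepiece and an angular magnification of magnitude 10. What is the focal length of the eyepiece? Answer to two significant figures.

6.0 cm

In normal adjustment the tube length equals f_obj + f_eye and |M| = f_obj/f_eye.
So f_obj = 10 f_eye and 10 f_eye + f_eye = 66 cm, giving f_eye = 66/11 = 6.000 cm and f_obj = 60.000 cm.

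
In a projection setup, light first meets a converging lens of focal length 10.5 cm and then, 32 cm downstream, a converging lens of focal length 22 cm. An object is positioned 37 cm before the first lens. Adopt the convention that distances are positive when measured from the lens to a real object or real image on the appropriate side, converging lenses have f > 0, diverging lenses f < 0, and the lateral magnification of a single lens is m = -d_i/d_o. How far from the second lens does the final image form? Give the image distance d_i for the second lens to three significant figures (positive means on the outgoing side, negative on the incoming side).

First lens: d_i1 = 1/(1/10.5 - 1/37) = 14.660 cm.
That image sits 17.340 cm in front of the second lens, so d_o2 = 17.340 cm.
Second lens: d_i2 = 1/(1/22 - 1/(17.340)) = -81.854 cm.

-81.9 cm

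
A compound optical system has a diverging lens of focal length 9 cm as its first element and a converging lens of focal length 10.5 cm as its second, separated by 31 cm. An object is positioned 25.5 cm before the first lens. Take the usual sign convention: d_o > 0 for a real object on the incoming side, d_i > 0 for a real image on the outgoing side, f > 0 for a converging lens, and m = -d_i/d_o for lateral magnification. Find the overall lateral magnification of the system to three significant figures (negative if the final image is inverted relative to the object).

-0.101

Lens 1: 1/d_i1 = 1/f_1 - 1/d_o1 = 1/(-9) - 1/25.5 = -0.15033 cm^-1, so d_i1 = -6.652 cm.
m_1 = -(-6.652)/25.5 = 0.2609.
The intermediate image is virtual, 6.652 cm to the left of lens 1, so d_o2 = L - d_i1 = 31 - (-6.652) = 37.652 cm.
Lens 2: 1/d_i2 = 1/f_2 - 1/d_o2 = 1/10.5 - 1/(37.652) = 0.06868 cm^-1, so d_i2 = 14.560 cm.
m_2 = -(14.560)/(37.652) = -0.3867.
The system's lateral magnification is m_1 m_2 = (0.2609)(-0.3867) = -0.1009.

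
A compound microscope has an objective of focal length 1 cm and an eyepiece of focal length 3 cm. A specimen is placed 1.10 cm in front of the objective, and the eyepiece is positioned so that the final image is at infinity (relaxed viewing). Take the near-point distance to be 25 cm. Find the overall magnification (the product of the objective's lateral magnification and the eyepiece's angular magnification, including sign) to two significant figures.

Objective: 1/d_i = 1/f_obj - 1/d_o = 1/1 - 1/1.10 = 0.09091 cm^-1, so d_i = 11.000 cm.
m_obj = -d_i/d_o = -11.000/1.10 = -10.000.
Eyepiece angular magnification (image at infinity): M_eye = D/f_e = 25/3 = 8.333.
Overall M = m_obj x M_eye = (-10.000)(8.333) = -83.33.

-83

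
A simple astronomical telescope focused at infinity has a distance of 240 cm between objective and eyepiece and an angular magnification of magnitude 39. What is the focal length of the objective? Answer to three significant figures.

234 cm

In normal adjustment the tube length equals f_obj + f_eye and |M| = f_obj/f_eye.
So f_obj = 39 f_eye and 39 f_eye + f_eye = 240 cm, giving f_eye = 240/40 = 6.000 cm and f_obj = 234.000 cm.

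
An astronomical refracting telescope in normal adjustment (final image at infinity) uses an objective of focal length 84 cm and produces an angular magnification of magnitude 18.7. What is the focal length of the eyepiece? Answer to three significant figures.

4.49 cm

|M| = f_obj/f_eye, so f_eye = f_obj/|M| = 84/18.7 = 4.492 cm.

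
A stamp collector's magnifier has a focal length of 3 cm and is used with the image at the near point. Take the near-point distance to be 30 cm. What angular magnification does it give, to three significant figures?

M = 1 + D/f = 1 + 30/3 = 11.000.

11.0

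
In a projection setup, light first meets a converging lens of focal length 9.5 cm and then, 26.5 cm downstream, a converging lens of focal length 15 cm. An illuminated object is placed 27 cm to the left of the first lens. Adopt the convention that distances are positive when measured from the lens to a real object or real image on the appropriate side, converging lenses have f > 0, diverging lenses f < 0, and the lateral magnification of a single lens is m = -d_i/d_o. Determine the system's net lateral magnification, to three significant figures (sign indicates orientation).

Applying the thin-lens equation to the first lens, 1/9.5 = 1/27 + 1/d_i1, which gives d_i1 = 14.657 cm.
Its lateral magnification is m_1 = -d_i1/d_o1 = -(14.657)/27 = -0.5429.
Object distance for lens 2: d_o2 = 26.5 - 14.657 = 11.843 cm.
Applying the thin-lens equation again with f_2 = 15 cm and d_o2 = 11.843 cm gives d_i2 = -56.267 cm.
m_2 = -(-56.267)/(11.843) = 4.7511.
Total m = m_1 x m_2 = (-0.5429)(4.7511) = -2.5792.

-2.58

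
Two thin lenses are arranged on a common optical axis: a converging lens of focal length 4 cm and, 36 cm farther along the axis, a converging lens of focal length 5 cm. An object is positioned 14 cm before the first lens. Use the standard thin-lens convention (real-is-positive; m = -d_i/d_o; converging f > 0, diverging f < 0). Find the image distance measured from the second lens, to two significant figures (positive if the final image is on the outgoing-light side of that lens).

Applying the thin-lens equation to the first lens, 1/4 = 1/14 + 1/d_i1, which gives d_i1 = 5.600 cm.
The intermediate image is 5.600 cm to the right of lens 1, so d_o2 = L - d_i1 = 36 - 5.600 = 30.400 cm.
Applying the thin-lens equation again with f_2 = 5 cm and d_o2 = 30.400 cm gives d_i2 = 5.984 cm.

6.0 cm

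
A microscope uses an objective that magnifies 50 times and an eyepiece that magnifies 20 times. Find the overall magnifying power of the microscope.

The overall magnification of a compound microscope is the product of the objective and eyepiece magnifications:
M = M_obj x M_eye = 50 x 20 = 1000.

1000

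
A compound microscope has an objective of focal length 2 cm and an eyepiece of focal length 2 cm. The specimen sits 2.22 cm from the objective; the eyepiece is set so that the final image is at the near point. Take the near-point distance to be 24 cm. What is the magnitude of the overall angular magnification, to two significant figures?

120

Objective: 1/d_i = 1/f_obj - 1/d_o = 1/2 - 1/2.22 = 0.04955 cm^-1, so d_i = 20.182 cm.
m_obj = -d_i/d_o = -20.182/2.22 = -9.091.
Eyepiece angular magnification (image at near point): M_eye = 1 + D/f_e = 1 + 24/2 = 13.000.
Overall M = m_obj x M_eye = (-9.091)(13.000) = -118.18.
|M| = 118.18.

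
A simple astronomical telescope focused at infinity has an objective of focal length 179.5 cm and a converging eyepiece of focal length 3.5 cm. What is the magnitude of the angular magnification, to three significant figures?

51.3

|M| = f_obj/|f_eye| = 179.5/3.5 = 51.286.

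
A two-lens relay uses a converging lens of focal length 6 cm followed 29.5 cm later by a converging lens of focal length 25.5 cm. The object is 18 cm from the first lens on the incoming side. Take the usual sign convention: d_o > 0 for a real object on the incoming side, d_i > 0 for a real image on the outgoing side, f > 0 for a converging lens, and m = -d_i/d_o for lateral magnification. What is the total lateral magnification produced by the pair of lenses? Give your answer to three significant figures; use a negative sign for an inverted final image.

-2.55

First lens: d_i1 = 1/(1/6 - 1/18) = 9.000 cm.
m_1 = -(9.000)/18 = -0.5000.
The intermediate image is 9.000 cm to the right of lens 1, so d_o2 = L - d_i1 = 29.5 - 9.000 = 20.500 cm.
Second lens: d_i2 = 1/(1/25.5 - 1/(20.500)) = -104.550 cm.
m_2 = -(-104.550)/(20.500) = 5.1000.
Overall magnification: m = m_1 m_2 = -2.5500.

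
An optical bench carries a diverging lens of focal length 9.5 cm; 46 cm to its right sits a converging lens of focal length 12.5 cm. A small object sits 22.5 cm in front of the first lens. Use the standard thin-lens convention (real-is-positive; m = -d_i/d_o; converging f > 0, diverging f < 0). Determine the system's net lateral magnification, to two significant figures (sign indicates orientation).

Applying the thin-lens equation to the first lens, 1/(-9.5) = 1/22.5 + 1/d_i1, which gives d_i1 = -6.680 cm.
Its lateral magnification is m_1 = -d_i1/d_o1 = -(-6.680)/22.5 = 0.2969.
With d_i1 < 0 the first image is virtual and lies on the object side; the object distance for lens 2 is d_o2 = 46 - (-6.680) = 52.680 cm.
Applying the thin-lens equation again with f_2 = 12.5 cm and d_o2 = 52.680 cm gives d_i2 = 16.389 cm.
m_2 = -(16.389)/(52.680) = -0.3111.
Overall magnification: m = m_1 m_2 = -0.0924.

-0.092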